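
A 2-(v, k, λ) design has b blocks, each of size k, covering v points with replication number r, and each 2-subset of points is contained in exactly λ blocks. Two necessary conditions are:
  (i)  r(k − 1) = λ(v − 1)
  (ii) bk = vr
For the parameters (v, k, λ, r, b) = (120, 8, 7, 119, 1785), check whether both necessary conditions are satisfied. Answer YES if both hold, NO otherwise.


Condition (i): r(k − 1) = 119·7 = 833; λ(v − 1) = 7·119 = 833. Match? YES.
Condition (ii): bk = 1785·8 = 14280; vr = 120·119 = 14280. Match? YES.
Both conditions hold? YES.

YES


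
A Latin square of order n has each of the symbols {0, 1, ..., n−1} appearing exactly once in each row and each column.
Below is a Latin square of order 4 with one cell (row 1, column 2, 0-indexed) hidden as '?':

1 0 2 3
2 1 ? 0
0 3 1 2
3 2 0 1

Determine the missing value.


Row 1 contains symbols [0, 1, 2] — missing [3].
Column 2 contains symbols [0, 1, 2] — missing [3].
The missing symbol must appear in both missing sets; intersection = [3].
Therefore the hidden value is 3.

Missing value = 3.


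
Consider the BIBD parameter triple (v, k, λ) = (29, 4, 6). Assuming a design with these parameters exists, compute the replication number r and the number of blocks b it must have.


Any 2-(v, k, λ) BIBD satisfies two necessary conditions:
  (i)  Each point sits in r blocks, and counting incidences through any fixed point gives r(k − 1) = λ(v − 1), so r = λ(v − 1)/(k − 1).
  (ii) Total incidences bk = vr, so b = vr/k.
Step 1: r = λ(v − 1)/(k − 1) = 6·(29 − 1)/(4 − 1) = 6·28/3 = 168/3 = 56.
Step 2: b = vr/k = 29·56/4 = 1624/4 = 406.
Check integrality: r = 56 ∈ Z ✓, b = 406 ∈ Z ✓.
(These identities are necessary conditions: they determine r and b for any design with these parameters, but do not by themselves prove that one exists.)

r = 56, b = 406.


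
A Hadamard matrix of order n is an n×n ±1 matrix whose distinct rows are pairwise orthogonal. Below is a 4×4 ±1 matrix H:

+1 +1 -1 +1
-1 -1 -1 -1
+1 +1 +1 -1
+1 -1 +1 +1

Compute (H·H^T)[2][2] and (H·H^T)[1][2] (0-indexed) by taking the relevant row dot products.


Row 1 of H: [-1, -1, -1, -1].
Row 2 of H: [1, 1, 1, -1].
(H·H^T)[2][2] = Σ_j H[2][j]·H[2][j] = (1)² + (1)² + (1)² + (-1)² = 1 + 1 + 1 + 1 = 4.
(H·H^T)[1][2] = Σ_j H[1][j]·H[2][j] = (-1)·(1) + (-1)·(1) + (-1)·(1) + (-1)·(-1) = -1 + -1 + -1 + 1 = -2.
Rows 1 and 2 are not orthogonal (dot product = -2 ≠ 0), so H is not a Hadamard matrix.

(2,2) entry = 4; (1,2) entry = -2.


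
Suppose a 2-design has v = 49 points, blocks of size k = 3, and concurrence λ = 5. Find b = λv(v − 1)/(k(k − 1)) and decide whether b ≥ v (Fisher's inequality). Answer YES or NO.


r = λ(v − 1)/(k − 1) = 5·48/2 = 120.
b = vr/k = 49·120/3 = 1960.
Fisher's inequality: b ≥ v ⇔ 1960 ≥ 49? YES.

YES


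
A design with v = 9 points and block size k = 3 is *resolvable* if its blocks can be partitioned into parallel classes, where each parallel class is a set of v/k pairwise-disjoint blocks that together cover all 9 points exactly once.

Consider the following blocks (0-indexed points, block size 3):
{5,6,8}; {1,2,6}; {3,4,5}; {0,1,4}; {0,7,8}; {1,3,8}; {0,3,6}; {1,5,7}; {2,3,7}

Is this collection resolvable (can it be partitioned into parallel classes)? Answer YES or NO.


v = 9, block size k = 3, number of blocks = 9.
For resolvability, blocks must partition into parallel classes of size v/k = 3.
Total blocks must therefore be a multiple of 3: 9 = 3·3 + 0 ⇒ divisible ✓.
Consider block {1,3,8}. It intersects every other block in the collection, so no parallel class of size 3 can contain it.
Since every block must belong to some parallel class in a resolution, the collection cannot be partitioned into parallel classes.
Resolvable? NO.

NO


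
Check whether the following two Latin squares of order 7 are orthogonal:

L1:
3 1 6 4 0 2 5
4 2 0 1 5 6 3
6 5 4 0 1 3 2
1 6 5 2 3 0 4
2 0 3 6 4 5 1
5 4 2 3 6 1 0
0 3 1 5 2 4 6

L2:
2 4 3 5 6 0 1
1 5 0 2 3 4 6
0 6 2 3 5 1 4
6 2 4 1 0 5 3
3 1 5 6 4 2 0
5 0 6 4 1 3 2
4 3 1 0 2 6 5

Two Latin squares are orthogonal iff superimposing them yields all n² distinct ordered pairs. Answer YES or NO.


Form the n² = 49 superimposed pairs (L1[i][j], L2[i][j]), row by row (rows and columns indexed from 0):
row 0: (3,2) (1,4) (6,3) (4,5) (0,6) (2,0) (5,1)
row 1: (4,1) (2,5) (0,0) (1,2) (5,3) (6,4) (3,6)
row 2: (6,0) (5,6) (4,2) (0,3) (1,5) (3,1) (2,4)
row 3: (1,6) (6,2) (5,4) (2,1) (3,0) (0,5) (4,3)
row 4: (2,3) (0,1) (3,5) (6,6) (4,4) (5,2) (1,0)
row 5: (5,5) (4,0) (2,6) (3,4) (6,1) (1,3) (0,2)
row 6: (0,4) (3,3) (1,1) (5,0) (2,2) (4,6) (6,5)
Orthogonality requires all 49 pairs distinct.
Check by first coordinate: for each symbol s of L1, list the L2 entries in the n cells where L1 = s; they must all differ.
  L1 = 0: L2 entries (in reading order) 6, 0, 3, 5, 1, 2, 4 — all 7 distinct ✓
  L1 = 1: L2 entries (in reading order) 4, 2, 5, 6, 0, 3, 1 — all 7 distinct ✓
  L1 = 2: L2 entries (in reading order) 0, 5, 4, 1, 3, 6, 2 — all 7 distinct ✓
  L1 = 3: L2 entries (in reading order) 2, 6, 1, 0, 5, 4, 3 — all 7 distinct ✓
  L1 = 4: L2 entries (in reading order) 5, 1, 2, 3, 4, 0, 6 — all 7 distinct ✓
  L1 = 5: L2 entries (in reading order) 1, 3, 6, 4, 2, 5, 0 — all 7 distinct ✓
  L1 = 6: L2 entries (in reading order) 3, 4, 0, 2, 6, 1, 5 — all 7 distinct ✓
Every symbol of L1 meets every symbol of L2 exactly once, so all 49 pairs are distinct (49 of 49).
Conclusion: YES.

YES


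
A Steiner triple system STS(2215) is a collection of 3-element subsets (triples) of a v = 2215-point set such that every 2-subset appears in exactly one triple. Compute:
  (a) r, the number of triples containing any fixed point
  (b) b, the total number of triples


An STS(v) is a 2-(v, 3, 1) BIBD: block size k = 3, λ = 1.
Replication: r(k − 1) = λ(v − 1) ⇒ r·2 = 2215 − 1 = 2214 ⇒ r = 1107.
Block count: b = v(v − 1)/6 = 2215·2214/6 = 4904010/6 = 817335.
(Check via bk = vr: 817335·3 = 2452005 = 2215·1107 = 2452005 ✓.)

r = 1107, b = 817335.


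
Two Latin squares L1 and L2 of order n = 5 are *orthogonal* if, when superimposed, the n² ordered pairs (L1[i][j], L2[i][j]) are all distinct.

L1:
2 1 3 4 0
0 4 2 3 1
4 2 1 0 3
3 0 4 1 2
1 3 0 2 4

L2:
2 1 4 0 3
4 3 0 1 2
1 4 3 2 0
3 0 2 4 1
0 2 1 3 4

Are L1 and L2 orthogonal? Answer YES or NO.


Form the n² = 25 superimposed pairs (L1[i][j], L2[i][j]), row by row (rows and columns indexed from 0):
row 0: (2,2) (1,1) (3,4) (4,0) (0,3)
row 1: (0,4) (4,3) (2,0) (3,1) (1,2)
row 2: (4,1) (2,4) (1,3) (0,2) (3,0)
row 3: (3,3) (0,0) (4,2) (1,4) (2,1)
row 4: (1,0) (3,2) (0,1) (2,3) (4,4)
Orthogonality requires all 25 pairs distinct.
Check by first coordinate: for each symbol s of L1, list the L2 entries in the n cells where L1 = s; they must all differ.
  L1 = 0: L2 entries (in reading order) 3, 4, 2, 0, 1 — all 5 distinct ✓
  L1 = 1: L2 entries (in reading order) 1, 2, 3, 4, 0 — all 5 distinct ✓
  L1 = 2: L2 entries (in reading order) 2, 0, 4, 1, 3 — all 5 distinct ✓
  L1 = 3: L2 entries (in reading order) 4, 1, 0, 3, 2 — all 5 distinct ✓
  L1 = 4: L2 entries (in reading order) 0, 3, 1, 2, 4 — all 5 distinct ✓
Every symbol of L1 meets every symbol of L2 exactly once, so all 25 pairs are distinct (25 of 25).
Conclusion: YES.

YES


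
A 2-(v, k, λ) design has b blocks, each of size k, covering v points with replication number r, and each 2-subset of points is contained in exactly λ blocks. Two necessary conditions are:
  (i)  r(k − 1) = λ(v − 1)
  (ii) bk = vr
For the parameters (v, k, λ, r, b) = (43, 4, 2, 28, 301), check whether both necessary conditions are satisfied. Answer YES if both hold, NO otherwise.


Condition (i): r(k − 1) = 28·3 = 84; λ(v − 1) = 2·42 = 84. Match? YES.
Condition (ii): bk = 301·4 = 1204; vr = 43·28 = 1204. Match? YES.
Both conditions hold? YES.

YES


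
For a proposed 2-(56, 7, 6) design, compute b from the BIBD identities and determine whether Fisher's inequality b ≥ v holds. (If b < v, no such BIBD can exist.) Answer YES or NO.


b = λv(v − 1)/(k(k − 1)) = 6·56·55/(7·6) = 18480/42 = 440.
Compare with v = 56: b ≥ v, so Fisher's inequality holds.

YES


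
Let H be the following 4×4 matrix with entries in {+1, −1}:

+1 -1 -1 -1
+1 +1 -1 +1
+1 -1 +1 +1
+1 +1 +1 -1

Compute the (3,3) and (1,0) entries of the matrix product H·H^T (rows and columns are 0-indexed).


Row 0 of H: [1, -1, -1, -1].
Row 1 of H: [1, 1, -1, 1].
Row 3 of H: [1, 1, 1, -1].
(H·H^T)[3][3] = Σ_j H[3][j]·H[3][j] = (1)² + (1)² + (1)² + (-1)² = 1 + 1 + 1 + 1 = 4.
(H·H^T)[1][0] = Σ_j H[1][j]·H[0][j] = (1)·(1) + (1)·(-1) + (-1)·(-1) + (1)·(-1) = 1 + -1 + 1 + -1 = 0.
So rows 1 and 0 are orthogonal; the diagonal entry equals n = 4.

(3,3) entry = 4; (1,0) entry = 0.


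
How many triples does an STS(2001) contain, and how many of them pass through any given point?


An STS(v) is a 2-(v, 3, 1) BIBD: block size k = 3, λ = 1.
Replication: r(k − 1) = λ(v − 1) ⇒ r·2 = 2001 − 1 = 2000 ⇒ r = 1000.
Block count: b = v(v − 1)/6 = 2001·2000/6 = 4002000/6 = 667000.
(Check via bk = vr: 667000·3 = 2001000 = 2001·1000 = 2001000 ✓.)

r = 1000, b = 667000.


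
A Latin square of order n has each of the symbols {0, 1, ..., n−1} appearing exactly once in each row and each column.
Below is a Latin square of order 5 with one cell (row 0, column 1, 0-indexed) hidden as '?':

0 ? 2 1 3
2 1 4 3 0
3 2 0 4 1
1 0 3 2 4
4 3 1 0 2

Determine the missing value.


Row 0 contains symbols [0, 1, 2, 3] — missing [4].
Column 1 contains symbols [0, 1, 2, 3] — missing [4].
The missing symbol must appear in both missing sets; intersection = [4].
Therefore the hidden value is 4.

Missing value = 4.


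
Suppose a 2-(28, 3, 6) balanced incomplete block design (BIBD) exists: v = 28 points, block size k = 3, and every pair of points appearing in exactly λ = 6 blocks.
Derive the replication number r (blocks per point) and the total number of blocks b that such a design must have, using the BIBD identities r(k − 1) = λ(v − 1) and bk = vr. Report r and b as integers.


Any 2-(v, k, λ) BIBD satisfies two necessary conditions:
  (i)  Each point sits in r blocks, and counting incidences through any fixed point gives r(k − 1) = λ(v − 1), so r = λ(v − 1)/(k − 1).
  (ii) Total incidences bk = vr, so b = vr/k.
Step 1: r = λ(v − 1)/(k − 1) = 6·(28 − 1)/(3 − 1) = 6·27/2 = 162/2 = 81.
Step 2: b = vr/k = 28·81/3 = 2268/3 = 756.
Check integrality: r = 81 ∈ Z ✓, b = 756 ∈ Z ✓.
(These identities are necessary conditions: they determine r and b for any design with these parameters, but do not by themselves prove that one exists.)

r = 81, b = 756.


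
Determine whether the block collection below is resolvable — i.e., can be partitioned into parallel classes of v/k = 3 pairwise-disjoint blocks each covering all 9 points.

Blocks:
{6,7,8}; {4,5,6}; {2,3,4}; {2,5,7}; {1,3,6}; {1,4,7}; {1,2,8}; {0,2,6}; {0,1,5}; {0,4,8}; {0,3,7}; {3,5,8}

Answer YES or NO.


v = 9, block size k = 3, number of blocks = 12.
For resolvability, blocks must partition into parallel classes of size v/k = 3.
Total blocks must therefore be a multiple of 3: 12 = 3·4 + 0 ⇒ divisible ✓.
Greedy packing gives 4 candidate class(es). Each should be a full parallel class (size 3, covers all 9 points).
  Class 1 (3 blocks): {6,7,8}; {2,3,4}; {0,1,5}. Points covered: [0, 1, 2, 3, 4, 5, 6, 7, 8].
  Class 2 (3 blocks): {4,5,6}; {1,2,8}; {0,3,7}. Points covered: [0, 1, 2, 3, 4, 5, 6, 7, 8].
  Class 3 (3 blocks): {2,5,7}; {1,3,6}; {0,4,8}. Points covered: [0, 1, 2, 3, 4, 5, 6, 7, 8].
  Class 4 (3 blocks): {1,4,7}; {0,2,6}; {3,5,8}. Points covered: [0, 1, 2, 3, 4, 5, 6, 7, 8].
All classes full (size 3)? YES. All classes cover every point? YES.
Resolvable? YES.

YES


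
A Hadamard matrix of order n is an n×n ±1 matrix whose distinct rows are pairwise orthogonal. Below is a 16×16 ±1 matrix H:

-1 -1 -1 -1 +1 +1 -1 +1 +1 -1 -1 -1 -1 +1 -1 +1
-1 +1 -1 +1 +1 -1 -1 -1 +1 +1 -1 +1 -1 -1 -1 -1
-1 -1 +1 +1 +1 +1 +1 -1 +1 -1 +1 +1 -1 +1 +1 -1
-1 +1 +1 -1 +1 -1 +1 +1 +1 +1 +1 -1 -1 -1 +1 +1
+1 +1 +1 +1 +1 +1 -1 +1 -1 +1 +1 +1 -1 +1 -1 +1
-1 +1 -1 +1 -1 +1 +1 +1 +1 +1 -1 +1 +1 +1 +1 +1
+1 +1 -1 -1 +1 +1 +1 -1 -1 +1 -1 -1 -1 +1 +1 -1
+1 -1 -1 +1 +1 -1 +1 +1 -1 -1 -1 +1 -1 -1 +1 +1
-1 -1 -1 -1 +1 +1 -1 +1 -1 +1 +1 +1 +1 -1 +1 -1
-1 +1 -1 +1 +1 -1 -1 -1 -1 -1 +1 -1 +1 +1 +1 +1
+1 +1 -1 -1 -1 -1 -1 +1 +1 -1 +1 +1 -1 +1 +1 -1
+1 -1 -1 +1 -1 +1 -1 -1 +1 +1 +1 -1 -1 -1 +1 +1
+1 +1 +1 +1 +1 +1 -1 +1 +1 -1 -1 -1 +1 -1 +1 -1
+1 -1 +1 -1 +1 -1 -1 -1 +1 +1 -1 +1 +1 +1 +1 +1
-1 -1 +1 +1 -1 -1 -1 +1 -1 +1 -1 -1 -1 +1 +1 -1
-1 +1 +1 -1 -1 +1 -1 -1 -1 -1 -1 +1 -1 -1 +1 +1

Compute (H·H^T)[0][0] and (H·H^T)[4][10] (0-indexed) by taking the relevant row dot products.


Row 0 of H: [-1, -1, -1, -1, 1, 1, -1, 1, 1, -1, -1, -1, -1, 1, -1, 1].
Row 4 of H: [1, 1, 1, 1, 1, 1, -1, 1, -1, 1, 1, 1, -1, 1, -1, 1].
Row 10 of H: [1, 1, -1, -1, -1, -1, -1, 1, 1, -1, 1, 1, -1, 1, 1, -1].
(H·H^T)[0][0] = Σ_j H[0][j]·H[0][j] = (-1)² + (-1)² + (-1)² + (-1)² + (1)² + (1)² + (-1)² + (1)² + (1)² + (-1)² + (-1)² + (-1)² + (-1)² + (1)² + (-1)² + (1)² = 1 + 1 + 1 + 1 + 1 + 1 + 1 + 1 + 1 + 1 + 1 + 1 + 1 + 1 + 1 + 1 = 16.
(H·H^T)[4][10] = Σ_j H[4][j]·H[10][j] = (1)·(1) + (1)·(1) + (1)·(-1) + (1)·(-1) + (1)·(-1) + (1)·(-1) + (-1)·(-1) + (1)·(1) + (-1)·(1) + (1)·(-1) + (1)·(1) + (1)·(1) + (-1)·(-1) + (1)·(1) + (-1)·(1) + (1)·(-1) = 1 + 1 + -1 + -1 + -1 + -1 + 1 + 1 + -1 + -1 + 1 + 1 + 1 + 1 + -1 + -1 = 0.
So rows 4 and 10 are orthogonal; the diagonal entry equals n = 16.

(0,0) entry = 16; (4,10) entry = 0.


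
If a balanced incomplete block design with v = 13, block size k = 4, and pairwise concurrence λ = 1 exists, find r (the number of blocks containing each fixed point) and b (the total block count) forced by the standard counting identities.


Any 2-(v, k, λ) BIBD satisfies two necessary conditions:
  (i)  Each point sits in r blocks, and counting incidences through any fixed point gives r(k − 1) = λ(v − 1), so r = λ(v − 1)/(k − 1).
  (ii) Total incidences bk = vr, so b = vr/k.
Step 1: r = λ(v − 1)/(k − 1) = 1·(13 − 1)/(4 − 1) = 1·12/3 = 12/3 = 4.
Step 2: b = vr/k = 13·4/4 = 52/4 = 13.
Check integrality: r = 4 ∈ Z ✓, b = 13 ∈ Z ✓.
(These identities are necessary conditions: they determine r and b for any design with these parameters, but do not by themselves prove that one exists.)

r = 4, b = 13.


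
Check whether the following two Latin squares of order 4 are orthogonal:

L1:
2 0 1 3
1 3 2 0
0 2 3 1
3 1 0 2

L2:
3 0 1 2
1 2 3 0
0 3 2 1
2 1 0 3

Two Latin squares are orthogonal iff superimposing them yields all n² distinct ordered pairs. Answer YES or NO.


Form the n² = 16 superimposed pairs (L1[i][j], L2[i][j]), row by row (rows and columns indexed from 0):
row 0: (2,3) (0,0) (1,1) (3,2)
row 1: (1,1) (3,2) (2,3) (0,0)
row 2: (0,0) (2,3) (3,2) (1,1)
row 3: (3,2) (1,1) (0,0) (2,3)
Orthogonality requires all 16 pairs distinct.
But the pair (1,1) repeats: cell (0,2) has L1 = 1, L2 = 1, and cell (1,0) has L1 = 1, L2 = 1.
A repeated pair means some other pair never occurs (only 4 distinct pairs out of 16), so the squares are not orthogonal.
Conclusion: NO.

NO


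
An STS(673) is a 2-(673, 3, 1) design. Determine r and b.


An STS(v) is a 2-(v, 3, 1) BIBD: block size k = 3, λ = 1.
Replication: r(k − 1) = λ(v − 1) ⇒ r·2 = 673 − 1 = 672 ⇒ r = 336.
Block count: b = v(v − 1)/6 = 673·672/6 = 452256/6 = 75376.

r = 336, b = 75376.


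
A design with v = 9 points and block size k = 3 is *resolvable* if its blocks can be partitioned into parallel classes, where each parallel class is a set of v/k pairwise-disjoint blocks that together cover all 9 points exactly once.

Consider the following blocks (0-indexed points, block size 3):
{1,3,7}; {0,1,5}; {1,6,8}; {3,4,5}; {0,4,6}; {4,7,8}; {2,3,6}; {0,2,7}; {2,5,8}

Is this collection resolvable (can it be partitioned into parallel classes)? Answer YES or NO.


v = 9, block size k = 3, number of blocks = 9.
For resolvability, blocks must partition into parallel classes of size v/k = 3.
Total blocks must therefore be a multiple of 3: 9 = 3·3 + 0 ⇒ divisible ✓.
Greedy packing gives 3 candidate class(es). Each should be a full parallel class (size 3, covers all 9 points).
  Class 1 (3 blocks): {1,3,7}; {0,4,6}; {2,5,8}. Points covered: [0, 1, 2, 3, 4, 5, 6, 7, 8].
  Class 2 (3 blocks): {0,1,5}; {4,7,8}; {2,3,6}. Points covered: [0, 1, 2, 3, 4, 5, 6, 7, 8].
  Class 3 (3 blocks): {1,6,8}; {3,4,5}; {0,2,7}. Points covered: [0, 1, 2, 3, 4, 5, 6, 7, 8].
All classes full (size 3)? YES. All classes cover every point? YES.
Resolvable? YES.

YES


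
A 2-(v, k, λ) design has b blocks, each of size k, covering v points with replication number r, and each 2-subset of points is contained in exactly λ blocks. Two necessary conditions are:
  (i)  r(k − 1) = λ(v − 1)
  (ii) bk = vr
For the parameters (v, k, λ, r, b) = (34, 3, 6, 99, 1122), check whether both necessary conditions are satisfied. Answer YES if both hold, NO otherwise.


Condition (i): r(k − 1) = 99·2 = 198; λ(v − 1) = 6·33 = 198. Match? YES.
Condition (ii): bk = 1122·3 = 3366; vr = 34·99 = 3366. Match? YES.
Both conditions hold? YES.

YES


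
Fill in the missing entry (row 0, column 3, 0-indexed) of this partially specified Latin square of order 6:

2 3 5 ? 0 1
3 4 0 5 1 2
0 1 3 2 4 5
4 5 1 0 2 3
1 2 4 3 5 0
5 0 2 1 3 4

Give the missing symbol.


Row 0 contains symbols [0, 1, 2, 3, 5] — missing [4].
Column 3 contains symbols [0, 1, 2, 3, 5] — missing [4].
The missing symbol must appear in both missing sets; intersection = [4].
Therefore the hidden value is 4.

Missing value = 4.


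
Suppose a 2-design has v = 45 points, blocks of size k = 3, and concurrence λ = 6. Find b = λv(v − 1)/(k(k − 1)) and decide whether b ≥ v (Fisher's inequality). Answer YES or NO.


r = λ(v − 1)/(k − 1) = 6·44/2 = 132.
b = vr/k = 45·132/3 = 1980.
Fisher's inequality: b ≥ v ⇔ 1980 ≥ 45? YES.

YES


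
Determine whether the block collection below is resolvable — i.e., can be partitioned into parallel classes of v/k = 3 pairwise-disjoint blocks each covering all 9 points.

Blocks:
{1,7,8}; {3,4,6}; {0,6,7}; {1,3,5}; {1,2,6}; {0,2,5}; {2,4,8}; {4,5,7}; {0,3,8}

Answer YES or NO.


v = 9, block size k = 3, number of blocks = 9.
For resolvability, blocks must partition into parallel classes of size v/k = 3.
Total blocks must therefore be a multiple of 3: 9 = 3·3 + 0 ⇒ divisible ✓.
Greedy packing gives 3 candidate class(es). Each should be a full parallel class (size 3, covers all 9 points).
  Class 1 (3 blocks): {1,7,8}; {3,4,6}; {0,2,5}. Points covered: [0, 1, 2, 3, 4, 5, 6, 7, 8].
  Class 2 (3 blocks): {0,6,7}; {1,3,5}; {2,4,8}. Points covered: [0, 1, 2, 3, 4, 5, 6, 7, 8].
  Class 3 (3 blocks): {1,2,6}; {4,5,7}; {0,3,8}. Points covered: [0, 1, 2, 3, 4, 5, 6, 7, 8].
All classes full (size 3)? YES. All classes cover every point? YES.
Resolvable? YES.

YES


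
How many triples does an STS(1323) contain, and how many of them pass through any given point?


An STS(v) is a 2-(v, 3, 1) BIBD: block size k = 3, λ = 1.
Replication: r(k − 1) = λ(v − 1) ⇒ r·2 = 1323 − 1 = 1322 ⇒ r = 661.
Block count: b = v(v − 1)/6 = 1323·1322/6 = 1749006/6 = 291501.
(Check via bk = vr: 291501·3 = 874503 = 1323·661 = 874503 ✓.)

r = 661, b = 291501.


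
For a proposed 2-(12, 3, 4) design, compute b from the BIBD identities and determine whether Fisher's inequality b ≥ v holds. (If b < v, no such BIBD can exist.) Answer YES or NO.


r = λ(v − 1)/(k − 1) = 4·11/2 = 22.
b = vr/k = 12·22/3 = 88.
Fisher's inequality: b ≥ v ⇔ 88 ≥ 12? YES.

YES


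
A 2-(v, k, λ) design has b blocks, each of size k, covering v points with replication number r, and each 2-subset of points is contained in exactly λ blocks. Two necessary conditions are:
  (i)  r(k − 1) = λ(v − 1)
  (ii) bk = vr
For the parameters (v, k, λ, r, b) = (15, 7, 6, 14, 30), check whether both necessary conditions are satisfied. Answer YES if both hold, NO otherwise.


Condition (i): r(k − 1) = 14·6 = 84; λ(v − 1) = 6·14 = 84. Match? YES.
Condition (ii): bk = 30·7 = 210; vr = 15·14 = 210. Match? YES.
Both conditions hold? YES.

YES


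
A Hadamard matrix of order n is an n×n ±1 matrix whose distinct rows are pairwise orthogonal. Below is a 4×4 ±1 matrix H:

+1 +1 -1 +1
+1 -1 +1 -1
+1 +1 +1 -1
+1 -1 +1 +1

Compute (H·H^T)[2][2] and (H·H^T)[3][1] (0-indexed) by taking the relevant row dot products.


Row 1 of H: [1, -1, 1, -1].
Row 2 of H: [1, 1, 1, -1].
Row 3 of H: [1, -1, 1, 1].
(H·H^T)[2][2] = Σ_j H[2][j]·H[2][j] = (1)² + (1)² + (1)² + (-1)² = 1 + 1 + 1 + 1 = 4.
(H·H^T)[3][1] = Σ_j H[3][j]·H[1][j] = (1)·(1) + (-1)·(-1) + (1)·(1) + (1)·(-1) = 1 + 1 + 1 + -1 = 2.
Rows 3 and 1 are not orthogonal (dot product = 2 ≠ 0), so H is not a Hadamard matrix.

(2,2) entry = 4; (3,1) entry = 2.


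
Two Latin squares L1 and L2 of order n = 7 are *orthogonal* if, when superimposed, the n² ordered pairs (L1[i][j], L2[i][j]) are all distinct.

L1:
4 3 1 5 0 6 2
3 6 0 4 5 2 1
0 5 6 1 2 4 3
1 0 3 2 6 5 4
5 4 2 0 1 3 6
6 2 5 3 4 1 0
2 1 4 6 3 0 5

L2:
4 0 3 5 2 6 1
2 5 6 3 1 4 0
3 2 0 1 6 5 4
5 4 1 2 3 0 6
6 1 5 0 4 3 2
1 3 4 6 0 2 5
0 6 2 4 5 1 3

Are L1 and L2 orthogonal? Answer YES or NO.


Form the n² = 49 superimposed pairs (L1[i][j], L2[i][j]), row by row (rows and columns indexed from 0):
row 0: (4,4) (3,0) (1,3) (5,5) (0,2) (6,6) (2,1)
row 1: (3,2) (6,5) (0,6) (4,3) (5,1) (2,4) (1,0)
row 2: (0,3) (5,2) (6,0) (1,1) (2,6) (4,5) (3,4)
row 3: (1,5) (0,4) (3,1) (2,2) (6,3) (5,0) (4,6)
row 4: (5,6) (4,1) (2,5) (0,0) (1,4) (3,3) (6,2)
row 5: (6,1) (2,3) (5,4) (3,6) (4,0) (1,2) (0,5)
row 6: (2,0) (1,6) (4,2) (6,4) (3,5) (0,1) (5,3)
Orthogonality requires all 49 pairs distinct.
Check by first coordinate: for each symbol s of L1, list the L2 entries in the n cells where L1 = s; they must all differ.
  L1 = 0: L2 entries (in reading order) 2, 6, 3, 4, 0, 5, 1 — all 7 distinct ✓
  L1 = 1: L2 entries (in reading order) 3, 0, 1, 5, 4, 2, 6 — all 7 distinct ✓
  L1 = 2: L2 entries (in reading order) 1, 4, 6, 2, 5, 3, 0 — all 7 distinct ✓
  L1 = 3: L2 entries (in reading order) 0, 2, 4, 1, 3, 6, 5 — all 7 distinct ✓
  L1 = 4: L2 entries (in reading order) 4, 3, 5, 6, 1, 0, 2 — all 7 distinct ✓
  L1 = 5: L2 entries (in reading order) 5, 1, 2, 0, 6, 4, 3 — all 7 distinct ✓
  L1 = 6: L2 entries (in reading order) 6, 5, 0, 3, 2, 1, 4 — all 7 distinct ✓
Every symbol of L1 meets every symbol of L2 exactly once, so all 49 pairs are distinct (49 of 49).
Conclusion: YES.

YES


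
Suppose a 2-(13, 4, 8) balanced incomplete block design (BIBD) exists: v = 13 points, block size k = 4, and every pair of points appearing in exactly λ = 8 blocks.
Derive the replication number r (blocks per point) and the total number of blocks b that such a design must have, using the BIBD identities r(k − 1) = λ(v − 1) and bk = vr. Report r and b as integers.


Any 2-(v, k, λ) BIBD satisfies two necessary conditions:
  (i)  Each point sits in r blocks, and counting incidences through any fixed point gives r(k − 1) = λ(v − 1), so r = λ(v − 1)/(k − 1).
  (ii) Total incidences bk = vr, so b = vr/k.
Step 1: r = λ(v − 1)/(k − 1) = 8·(13 − 1)/(4 − 1) = 8·12/3 = 96/3 = 32.
Step 2: b = vr/k = 13·32/4 = 416/4 = 104.
Check integrality: r = 32 ∈ Z ✓, b = 104 ∈ Z ✓.
(These identities are necessary conditions: they determine r and b for any design with these parameters, but do not by themselves prove that one exists.)

r = 32, b = 104.


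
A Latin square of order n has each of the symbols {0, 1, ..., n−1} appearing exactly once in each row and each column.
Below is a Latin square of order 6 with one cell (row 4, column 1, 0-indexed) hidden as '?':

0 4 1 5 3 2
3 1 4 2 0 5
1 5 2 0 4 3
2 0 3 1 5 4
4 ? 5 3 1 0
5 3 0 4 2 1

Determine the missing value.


Row 4 contains symbols [0, 1, 3, 4, 5] — missing [2].
Column 1 contains symbols [0, 1, 3, 4, 5] — missing [2].
The missing symbol must appear in both missing sets; intersection = [2].
Therefore the hidden value is 2.

Missing value = 2.


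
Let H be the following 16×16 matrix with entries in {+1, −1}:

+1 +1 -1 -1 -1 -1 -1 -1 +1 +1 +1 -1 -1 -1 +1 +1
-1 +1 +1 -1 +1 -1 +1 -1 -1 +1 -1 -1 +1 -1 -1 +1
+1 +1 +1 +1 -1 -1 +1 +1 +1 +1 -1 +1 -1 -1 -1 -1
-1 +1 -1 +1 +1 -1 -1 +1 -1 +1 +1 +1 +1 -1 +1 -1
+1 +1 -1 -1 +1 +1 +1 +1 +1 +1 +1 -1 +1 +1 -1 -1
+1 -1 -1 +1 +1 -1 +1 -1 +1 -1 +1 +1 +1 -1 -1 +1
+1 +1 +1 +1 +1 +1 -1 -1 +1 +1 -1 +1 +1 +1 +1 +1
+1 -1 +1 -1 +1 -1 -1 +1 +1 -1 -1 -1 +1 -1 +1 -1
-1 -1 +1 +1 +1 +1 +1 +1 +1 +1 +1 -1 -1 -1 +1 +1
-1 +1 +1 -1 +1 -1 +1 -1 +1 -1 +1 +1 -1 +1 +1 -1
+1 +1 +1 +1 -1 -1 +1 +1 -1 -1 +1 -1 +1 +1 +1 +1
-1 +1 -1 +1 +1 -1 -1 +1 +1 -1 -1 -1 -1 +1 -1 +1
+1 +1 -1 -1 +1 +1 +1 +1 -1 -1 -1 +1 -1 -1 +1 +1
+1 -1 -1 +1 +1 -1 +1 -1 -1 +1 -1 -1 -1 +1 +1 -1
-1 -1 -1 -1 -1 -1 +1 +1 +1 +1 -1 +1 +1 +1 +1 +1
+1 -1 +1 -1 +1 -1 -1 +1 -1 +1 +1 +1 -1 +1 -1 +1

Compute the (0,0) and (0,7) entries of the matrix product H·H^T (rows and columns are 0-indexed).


Row 0 of H: [1, 1, -1, -1, -1, -1, -1, -1, 1, 1, 1, -1, -1, -1, 1, 1].
Row 7 of H: [1, -1, 1, -1, 1, -1, -1, 1, 1, -1, -1, -1, 1, -1, 1, -1].
(H·H^T)[0][0] = Σ_j H[0][j]·H[0][j] = (1)² + (1)² + (-1)² + (-1)² + (-1)² + (-1)² + (-1)² + (-1)² + (1)² + (1)² + (1)² + (-1)² + (-1)² + (-1)² + (1)² + (1)² = 1 + 1 + 1 + 1 + 1 + 1 + 1 + 1 + 1 + 1 + 1 + 1 + 1 + 1 + 1 + 1 = 16.
(H·H^T)[0][7] = Σ_j H[0][j]·H[7][j] = (1)·(1) + (1)·(-1) + (-1)·(1) + (-1)·(-1) + (-1)·(1) + (-1)·(-1) + (-1)·(-1) + (-1)·(1) + (1)·(1) + (1)·(-1) + (1)·(-1) + (-1)·(-1) + (-1)·(1) + (-1)·(-1) + (1)·(1) + (1)·(-1) = 1 + -1 + -1 + 1 + -1 + 1 + 1 + -1 + 1 + -1 + -1 + 1 + -1 + 1 + 1 + -1 = 0.
So rows 0 and 7 are orthogonal; the diagonal entry equals n = 16.

(0,0) entry = 16; (0,7) entry = 0.


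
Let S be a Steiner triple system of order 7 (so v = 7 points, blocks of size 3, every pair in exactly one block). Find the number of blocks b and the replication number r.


An STS(v) is a 2-(v, 3, 1) BIBD: block size k = 3, λ = 1.
Replication: r(k − 1) = λ(v − 1) ⇒ r·2 = 7 − 1 = 6 ⇒ r = 3.
Block count: bk = vr ⇒ b·3 = 7·3 = 21 ⇒ b = 7.
(Check via b = v(v − 1)/6 = 7·6/6 = 42/6 = 7.)

r = 3, b = 7.


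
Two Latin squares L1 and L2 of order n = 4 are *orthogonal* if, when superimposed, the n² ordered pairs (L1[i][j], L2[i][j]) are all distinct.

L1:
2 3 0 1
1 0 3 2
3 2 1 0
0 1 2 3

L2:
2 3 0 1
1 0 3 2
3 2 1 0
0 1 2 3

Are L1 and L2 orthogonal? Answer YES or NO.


Form the n² = 16 superimposed pairs (L1[i][j], L2[i][j]), row by row (rows and columns indexed from 0):
row 0: (2,2) (3,3) (0,0) (1,1)
row 1: (1,1) (0,0) (3,3) (2,2)
row 2: (3,3) (2,2) (1,1) (0,0)
row 3: (0,0) (1,1) (2,2) (3,3)
Orthogonality requires all 16 pairs distinct.
But the pair (1,1) repeats: cell (0,3) has L1 = 1, L2 = 1, and cell (1,0) has L1 = 1, L2 = 1.
A repeated pair means some other pair never occurs (only 4 distinct pairs out of 16), so the squares are not orthogonal.
Conclusion: NO.

NO


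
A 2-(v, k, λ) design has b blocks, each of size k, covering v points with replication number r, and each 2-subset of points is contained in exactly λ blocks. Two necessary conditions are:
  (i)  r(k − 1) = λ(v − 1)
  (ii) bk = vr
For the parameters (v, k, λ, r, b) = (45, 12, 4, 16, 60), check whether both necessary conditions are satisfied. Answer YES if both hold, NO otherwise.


Condition (i): r(k − 1) = 16·11 = 176; λ(v − 1) = 4·44 = 176. Match? YES.
Condition (ii): bk = 60·12 = 720; vr = 45·16 = 720. Match? YES.
Both conditions hold? YES.

YES


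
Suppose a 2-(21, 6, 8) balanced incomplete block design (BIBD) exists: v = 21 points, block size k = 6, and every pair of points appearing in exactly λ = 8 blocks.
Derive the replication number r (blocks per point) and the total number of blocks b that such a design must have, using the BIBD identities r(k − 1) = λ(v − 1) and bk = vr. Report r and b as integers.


Any 2-(v, k, λ) BIBD satisfies two necessary conditions:
  (i)  Each point sits in r blocks, and counting incidences through any fixed point gives r(k − 1) = λ(v − 1), so r = λ(v − 1)/(k − 1).
  (ii) Total incidences bk = vr, so b = vr/k.
Step 1: r = λ(v − 1)/(k − 1) = 8·(21 − 1)/(6 − 1) = 8·20/5 = 160/5 = 32.
Step 2: b = vr/k = 21·32/6 = 672/6 = 112.
Check integrality: r = 32 ∈ Z ✓, b = 112 ∈ Z ✓.
(These identities are necessary conditions: they determine r and b for any design with these parameters, but do not by themselves prove that one exists.)

r = 32, b = 112.


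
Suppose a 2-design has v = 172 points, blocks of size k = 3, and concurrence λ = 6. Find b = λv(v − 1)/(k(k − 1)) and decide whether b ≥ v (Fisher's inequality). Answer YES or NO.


b = λv(v − 1)/(k(k − 1)) = 6·172·171/(3·2) = 176472/6 = 29412.
Compare with v = 172: b ≥ v, so Fisher's inequality holds.

YES


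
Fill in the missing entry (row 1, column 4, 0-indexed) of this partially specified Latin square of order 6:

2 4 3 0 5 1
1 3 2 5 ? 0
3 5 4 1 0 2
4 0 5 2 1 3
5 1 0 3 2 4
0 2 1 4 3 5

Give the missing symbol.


Row 1 contains symbols [0, 1, 2, 3, 5] — missing [4].
Column 4 contains symbols [0, 1, 2, 3, 5] — missing [4].
The missing symbol must appear in both missing sets; intersection = [4].
Therefore the hidden value is 4.

Missing value = 4.


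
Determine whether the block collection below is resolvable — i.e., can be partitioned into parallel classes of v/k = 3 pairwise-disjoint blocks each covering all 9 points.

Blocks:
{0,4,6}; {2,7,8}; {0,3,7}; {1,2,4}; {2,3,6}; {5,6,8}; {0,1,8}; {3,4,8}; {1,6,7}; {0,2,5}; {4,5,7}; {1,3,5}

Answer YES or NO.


v = 9, block size k = 3, number of blocks = 12.
For resolvability, blocks must partition into parallel classes of size v/k = 3.
Total blocks must therefore be a multiple of 3: 12 = 3·4 + 0 ⇒ divisible ✓.
Greedy packing gives 4 candidate class(es). Each should be a full parallel class (size 3, covers all 9 points).
  Class 1 (3 blocks): {0,4,6}; {2,7,8}; {1,3,5}. Points covered: [0, 1, 2, 3, 4, 5, 6, 7, 8].
  Class 2 (3 blocks): {0,3,7}; {1,2,4}; {5,6,8}. Points covered: [0, 1, 2, 3, 4, 5, 6, 7, 8].
  Class 3 (3 blocks): {2,3,6}; {0,1,8}; {4,5,7}. Points covered: [0, 1, 2, 3, 4, 5, 6, 7, 8].
  Class 4 (3 blocks): {3,4,8}; {1,6,7}; {0,2,5}. Points covered: [0, 1, 2, 3, 4, 5, 6, 7, 8].
All classes full (size 3)? YES. All classes cover every point? YES.
Resolvable? YES.

YES


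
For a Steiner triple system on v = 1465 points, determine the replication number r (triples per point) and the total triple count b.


An STS(v) is a 2-(v, 3, 1) BIBD: block size k = 3, λ = 1.
Replication: r(k − 1) = λ(v − 1) ⇒ r·2 = 1465 − 1 = 1464 ⇒ r = 732.
Block count: bk = vr ⇒ b·3 = 1465·732 = 1072380 ⇒ b = 357460.
(Check via b = v(v − 1)/6 = 1465·1464/6 = 2144760/6 = 357460.)

r = 732, b = 357460.


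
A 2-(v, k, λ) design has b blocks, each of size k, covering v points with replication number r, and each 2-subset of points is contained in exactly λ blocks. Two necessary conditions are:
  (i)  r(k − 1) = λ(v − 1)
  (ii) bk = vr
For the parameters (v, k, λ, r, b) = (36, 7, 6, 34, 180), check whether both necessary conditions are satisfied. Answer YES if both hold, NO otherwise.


Condition (i): r(k − 1) = 34·6 = 204; λ(v − 1) = 6·35 = 210. Match? NO.
Condition (ii): bk = 180·7 = 1260; vr = 36·34 = 1224. Match? NO.
Both conditions hold? NO.

NO


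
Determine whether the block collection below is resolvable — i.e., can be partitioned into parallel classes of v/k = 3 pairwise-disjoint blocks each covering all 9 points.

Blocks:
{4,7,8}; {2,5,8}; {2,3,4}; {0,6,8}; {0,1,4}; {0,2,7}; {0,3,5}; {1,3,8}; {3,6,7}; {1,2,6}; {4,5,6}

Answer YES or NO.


v = 9, block size k = 3, number of blocks = 11.
For resolvability, blocks must partition into parallel classes of size v/k = 3.
Total blocks must therefore be a multiple of 3: 11 = 3·3 + 2 ⇒ not divisible ✗.
Resolvable? NO.

NO


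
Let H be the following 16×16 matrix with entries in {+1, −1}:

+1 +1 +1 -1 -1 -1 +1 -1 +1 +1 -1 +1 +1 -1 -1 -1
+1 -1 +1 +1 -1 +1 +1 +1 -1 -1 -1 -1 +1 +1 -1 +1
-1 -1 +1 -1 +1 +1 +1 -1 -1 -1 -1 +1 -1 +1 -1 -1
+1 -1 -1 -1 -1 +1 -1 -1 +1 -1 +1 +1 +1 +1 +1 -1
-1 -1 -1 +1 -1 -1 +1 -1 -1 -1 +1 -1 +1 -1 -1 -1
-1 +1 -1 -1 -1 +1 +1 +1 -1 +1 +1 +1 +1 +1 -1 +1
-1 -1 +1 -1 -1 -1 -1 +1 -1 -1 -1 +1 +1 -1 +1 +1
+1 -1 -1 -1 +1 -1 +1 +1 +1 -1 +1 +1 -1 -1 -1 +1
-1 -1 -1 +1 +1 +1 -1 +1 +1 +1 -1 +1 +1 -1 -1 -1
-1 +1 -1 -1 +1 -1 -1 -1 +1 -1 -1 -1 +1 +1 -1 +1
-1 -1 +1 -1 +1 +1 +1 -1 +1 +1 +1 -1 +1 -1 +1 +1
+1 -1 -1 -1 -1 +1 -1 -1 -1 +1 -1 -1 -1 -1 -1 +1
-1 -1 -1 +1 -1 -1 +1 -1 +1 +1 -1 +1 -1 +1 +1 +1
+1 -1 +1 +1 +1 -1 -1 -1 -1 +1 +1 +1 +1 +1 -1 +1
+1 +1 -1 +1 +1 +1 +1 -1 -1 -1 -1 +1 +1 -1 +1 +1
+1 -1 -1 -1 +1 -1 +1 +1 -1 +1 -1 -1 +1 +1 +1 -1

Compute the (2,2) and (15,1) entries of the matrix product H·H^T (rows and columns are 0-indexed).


Row 1 of H: [1, -1, 1, 1, -1, 1, 1, 1, -1, -1, -1, -1, 1, 1, -1, 1].
Row 2 of H: [-1, -1, 1, -1, 1, 1, 1, -1, -1, -1, -1, 1, -1, 1, -1, -1].
Row 15 of H: [1, -1, -1, -1, 1, -1, 1, 1, -1, 1, -1, -1, 1, 1, 1, -1].
(H·H^T)[2][2] = Σ_j H[2][j]·H[2][j] = (-1)² + (-1)² + (1)² + (-1)² + (1)² + (1)² + (1)² + (-1)² + (-1)² + (-1)² + (-1)² + (1)² + (-1)² + (1)² + (-1)² + (-1)² = 1 + 1 + 1 + 1 + 1 + 1 + 1 + 1 + 1 + 1 + 1 + 1 + 1 + 1 + 1 + 1 = 16.
(H·H^T)[15][1] = Σ_j H[15][j]·H[1][j] = (1)·(1) + (-1)·(-1) + (-1)·(1) + (-1)·(1) + (1)·(-1) + (-1)·(1) + (1)·(1) + (1)·(1) + (-1)·(-1) + (1)·(-1) + (-1)·(-1) + (-1)·(-1) + (1)·(1) + (1)·(1) + (1)·(-1) + (-1)·(1) = 1 + 1 + -1 + -1 + -1 + -1 + 1 + 1 + 1 + -1 + 1 + 1 + 1 + 1 + -1 + -1 = 2.
Rows 15 and 1 are not orthogonal (dot product = 2 ≠ 0), so H is not a Hadamard matrix.

(2,2) entry = 16; (15,1) entry = 2.


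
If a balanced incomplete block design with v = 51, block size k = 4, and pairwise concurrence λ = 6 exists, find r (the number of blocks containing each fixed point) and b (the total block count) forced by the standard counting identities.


Any 2-(v, k, λ) BIBD satisfies two necessary conditions:
  (i)  Each point sits in r blocks, and counting incidences through any fixed point gives r(k − 1) = λ(v − 1), so r = λ(v − 1)/(k − 1).
  (ii) Total incidences bk = vr, so b = vr/k.
Step 1: r = λ(v − 1)/(k − 1) = 6·(51 − 1)/(4 − 1) = 6·50/3 = 300/3 = 100.
Step 2: b = vr/k = 51·100/4 = 5100/4 = 1275.
Check integrality: r = 100 ∈ Z ✓, b = 1275 ∈ Z ✓.
(These identities are necessary conditions: they determine r and b for any design with these parameters, but do not by themselves prove that one exists.)

r = 100, b = 1275.


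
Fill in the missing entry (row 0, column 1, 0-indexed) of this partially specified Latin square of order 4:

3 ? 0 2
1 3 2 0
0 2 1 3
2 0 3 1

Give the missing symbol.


Row 0 contains symbols [0, 2, 3] — missing [1].
Column 1 contains symbols [0, 2, 3] — missing [1].
The missing symbol must appear in both missing sets; intersection = [1].
Therefore the hidden value is 1.

Missing value = 1.


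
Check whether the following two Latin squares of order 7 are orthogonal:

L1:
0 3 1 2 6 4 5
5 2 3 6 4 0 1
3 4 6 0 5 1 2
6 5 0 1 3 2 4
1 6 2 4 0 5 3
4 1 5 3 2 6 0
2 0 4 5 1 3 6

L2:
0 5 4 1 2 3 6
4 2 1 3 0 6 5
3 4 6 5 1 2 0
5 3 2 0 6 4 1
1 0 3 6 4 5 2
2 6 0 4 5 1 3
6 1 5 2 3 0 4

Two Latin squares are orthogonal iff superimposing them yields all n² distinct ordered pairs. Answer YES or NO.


Form the n² = 49 superimposed pairs (L1[i][j], L2[i][j]), row by row (rows and columns indexed from 0):
row 0: (0,0) (3,5) (1,4) (2,1) (6,2) (4,3) (5,6)
row 1: (5,4) (2,2) (3,1) (6,3) (4,0) (0,6) (1,5)
row 2: (3,3) (4,4) (6,6) (0,5) (5,1) (1,2) (2,0)
row 3: (6,5) (5,3) (0,2) (1,0) (3,6) (2,4) (4,1)
row 4: (1,1) (6,0) (2,3) (4,6) (0,4) (5,5) (3,2)
row 5: (4,2) (1,6) (5,0) (3,4) (2,5) (6,1) (0,3)
row 6: (2,6) (0,1) (4,5) (5,2) (1,3) (3,0) (6,4)
Orthogonality requires all 49 pairs distinct.
Check by first coordinate: for each symbol s of L1, list the L2 entries in the n cells where L1 = s; they must all differ.
  L1 = 0: L2 entries (in reading order) 0, 6, 5, 2, 4, 3, 1 — all 7 distinct ✓
  L1 = 1: L2 entries (in reading order) 4, 5, 2, 0, 1, 6, 3 — all 7 distinct ✓
  L1 = 2: L2 entries (in reading order) 1, 2, 0, 4, 3, 5, 6 — all 7 distinct ✓
  L1 = 3: L2 entries (in reading order) 5, 1, 3, 6, 2, 4, 0 — all 7 distinct ✓
  L1 = 4: L2 entries (in reading order) 3, 0, 4, 1, 6, 2, 5 — all 7 distinct ✓
  L1 = 5: L2 entries (in reading order) 6, 4, 1, 3, 5, 0, 2 — all 7 distinct ✓
  L1 = 6: L2 entries (in reading order) 2, 3, 6, 5, 0, 1, 4 — all 7 distinct ✓
Every symbol of L1 meets every symbol of L2 exactly once, so all 49 pairs are distinct (49 of 49).
Conclusion: YES.

YES


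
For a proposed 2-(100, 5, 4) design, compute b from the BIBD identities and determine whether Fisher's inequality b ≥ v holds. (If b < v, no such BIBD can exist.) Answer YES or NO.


b = λv(v − 1)/(k(k − 1)) = 4·100·99/(5·4) = 39600/20 = 1980.
Compare with v = 100: b ≥ v, so Fisher's inequality holds.

YES


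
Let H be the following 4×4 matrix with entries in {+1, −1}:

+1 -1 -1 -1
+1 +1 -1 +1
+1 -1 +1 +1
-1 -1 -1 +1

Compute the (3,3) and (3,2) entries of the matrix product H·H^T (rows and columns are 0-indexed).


Row 2 of H: [1, -1, 1, 1].
Row 3 of H: [-1, -1, -1, 1].
(H·H^T)[3][3] = Σ_j H[3][j]·H[3][j] = (-1)² + (-1)² + (-1)² + (1)² = 1 + 1 + 1 + 1 = 4.
(H·H^T)[3][2] = Σ_j H[3][j]·H[2][j] = (-1)·(1) + (-1)·(-1) + (-1)·(1) + (1)·(1) = -1 + 1 + -1 + 1 = 0.
So rows 3 and 2 are orthogonal; the diagonal entry equals n = 4.

(3,3) entry = 4; (3,2) entry = 0.


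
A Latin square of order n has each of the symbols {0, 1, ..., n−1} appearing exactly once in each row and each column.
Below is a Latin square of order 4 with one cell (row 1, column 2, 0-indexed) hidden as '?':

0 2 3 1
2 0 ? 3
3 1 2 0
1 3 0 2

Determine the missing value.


Row 1 contains symbols [0, 2, 3] — missing [1].
Column 2 contains symbols [0, 2, 3] — missing [1].
The missing symbol must appear in both missing sets; intersection = [1].
Therefore the hidden value is 1.

Missing value = 1.


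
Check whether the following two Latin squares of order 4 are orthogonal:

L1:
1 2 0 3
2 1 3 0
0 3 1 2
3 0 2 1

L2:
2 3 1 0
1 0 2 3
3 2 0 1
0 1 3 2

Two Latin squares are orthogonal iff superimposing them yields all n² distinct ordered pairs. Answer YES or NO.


Form the n² = 16 superimposed pairs (L1[i][j], L2[i][j]), row by row (rows and columns indexed from 0):
row 0: (1,2) (2,3) (0,1) (3,0)
row 1: (2,1) (1,0) (3,2) (0,3)
row 2: (0,3) (3,2) (1,0) (2,1)
row 3: (3,0) (0,1) (2,3) (1,2)
Orthogonality requires all 16 pairs distinct.
But the pair (0,3) repeats: cell (1,3) has L1 = 0, L2 = 3, and cell (2,0) has L1 = 0, L2 = 3.
A repeated pair means some other pair never occurs (only 8 distinct pairs out of 16), so the squares are not orthogonal.
Conclusion: NO.

NO


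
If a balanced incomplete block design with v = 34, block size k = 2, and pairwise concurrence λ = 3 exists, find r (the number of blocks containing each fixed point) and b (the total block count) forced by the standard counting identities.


Any 2-(v, k, λ) BIBD satisfies two necessary conditions:
  (i)  Each point sits in r blocks, and counting incidences through any fixed point gives r(k − 1) = λ(v − 1), so r = λ(v − 1)/(k − 1).
  (ii) Total incidences bk = vr, so b = vr/k.
Step 1: r = λ(v − 1)/(k − 1) = 3·(34 − 1)/(2 − 1) = 3·33/1 = 99/1 = 99.
Step 2: b = vr/k = 34·99/2 = 3366/2 = 1683.
Check integrality: r = 99 ∈ Z ✓, b = 1683 ∈ Z ✓.
(These identities are necessary conditions: they determine r and b for any design with these parameters, but do not by themselves prove that one exists.)

r = 99, b = 1683.


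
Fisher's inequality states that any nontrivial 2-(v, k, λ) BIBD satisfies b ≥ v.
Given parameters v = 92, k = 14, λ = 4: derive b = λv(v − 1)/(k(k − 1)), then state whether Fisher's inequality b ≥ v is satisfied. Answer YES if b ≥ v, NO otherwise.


b = λv(v − 1)/(k(k − 1)) = 4·92·91/(14·13) = 33488/182 = 184.
Compare with v = 92: b ≥ v, so Fisher's inequality holds.

YES
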